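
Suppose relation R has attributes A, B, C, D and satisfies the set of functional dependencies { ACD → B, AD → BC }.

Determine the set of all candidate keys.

AD

Attributes A, D never appear on any right-hand side, so every candidate key must contain {A, D}.
{A, D}⁺ = {A, B, C, D}, which is all of the schema, so {A, D} is the only candidate key.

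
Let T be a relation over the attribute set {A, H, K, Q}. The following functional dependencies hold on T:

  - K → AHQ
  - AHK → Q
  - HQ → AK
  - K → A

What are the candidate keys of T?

{K}⁺: K→AHQ adds A, H, Q → {A, H, K, Q}.
{H, Q}⁺: HQ→AK adds A, K → {A, H, K, Q}. Minimal: {Q}⁺ = {Q}; {H}⁺ = {H} — none reach the full schema.

(K), (H, Q)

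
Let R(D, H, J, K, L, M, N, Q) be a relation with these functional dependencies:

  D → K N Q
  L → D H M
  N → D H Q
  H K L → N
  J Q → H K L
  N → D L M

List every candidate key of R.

{D, J}, {J, L}, {J, N}, {J, Q}

{D, J}⁺: D→KNQ adds K, N, Q; N→DHQ adds H; JQ→HKL adds L; N→DLM adds M → {D, H, J, K, L, M, N, Q}. Minimal: {J}⁺ = {J}; {D}⁺ = {D, H, K, L, M, N, Q} — none reach the full schema.
{J, L}⁺: L→DHM adds D, H, M; D→KNQ adds K, N, Q → {D, H, J, K, L, M, N, Q}. Minimal: {L}⁺ = {D, H, K, L, M, N, Q}; {J}⁺ = {J} — none reach the full schema.
{J, N}⁺: N→DHQ adds D, H, Q; JQ→HKL adds K, L; N→DLM adds M → {D, H, J, K, L, M, N, Q}. Minimal: {N}⁺ = {D, H, K, L, M, N, Q}; {J}⁺ = {J} — none reach the full schema.
{J, Q}⁺: JQ→HKL adds H, K, L; L→DHM adds D, M; HKL→N adds N → {D, H, J, K, L, M, N, Q}. Minimal: {Q}⁺ = {Q}; {J}⁺ = {J} — none reach the full schema.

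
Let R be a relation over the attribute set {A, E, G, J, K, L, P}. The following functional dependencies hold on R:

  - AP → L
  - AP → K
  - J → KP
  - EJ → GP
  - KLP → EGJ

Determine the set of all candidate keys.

{A, J}⁺: J→KP adds K, P; AP→L adds L; KLP→EGJ adds E, G → {A, E, G, J, K, L, P}. Minimal: {J}⁺ = {J, K, P}; {A}⁺ = {A} — none reach the full schema.
{A, P}⁺: AP→L adds L; AP→K adds K; KLP→EGJ adds E, G, J → {A, E, G, J, K, L, P}. Minimal: {P}⁺ = {P}; {A}⁺ = {A} — none reach the full schema.

{A, J}, {A, P}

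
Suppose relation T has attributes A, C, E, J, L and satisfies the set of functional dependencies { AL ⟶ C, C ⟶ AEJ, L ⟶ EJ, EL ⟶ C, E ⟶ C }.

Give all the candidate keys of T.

{L}

Attribute L never appears on the right-hand side of any dependency, so L must belong to every candidate key.
{L}⁺ = {A, C, E, J, L}, which is all of the schema, so {L} is the only candidate key.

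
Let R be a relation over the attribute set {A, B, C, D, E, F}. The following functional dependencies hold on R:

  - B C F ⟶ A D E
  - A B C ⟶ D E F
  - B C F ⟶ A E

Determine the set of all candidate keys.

Attributes B, C never appear on any right-hand side, so every candidate key must contain {B, C}.
{B, C}⁺ = {B, C}, which is not all of the schema, so we must add further attributes.
{A, B, C}⁺: ABC→DEF adds D, E, F → {A, B, C, D, E, F}. Minimal: {B, C}⁺ = {B, C}; {A, C}⁺ = {A, C}; {A, B}⁺ = {A, B} — none reach the full schema.
{B, C, F}⁺: BCF→ADE adds A, D, E → {A, B, C, D, E, F}. Minimal: {C, F}⁺ = {C, F}; {B, F}⁺ = {B, F}; {B, C}⁺ = {B, C} — none reach the full schema.
Any other superkey contains one of these as a subset, so there are no further candidate keys.

(A, B, C), (B, C, F)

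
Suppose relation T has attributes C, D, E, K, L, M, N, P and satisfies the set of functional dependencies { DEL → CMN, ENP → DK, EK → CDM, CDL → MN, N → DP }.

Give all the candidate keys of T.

Attributes E, L never appear on any right-hand side, so every candidate key must contain {E, L}.
{E, L}⁺ = {E, L}, which is not all of the schema, so we must add further attributes.
{D, E, L}⁺: DEL→CMN adds C, M, N; N→DP adds P; ENP→DK adds K → {C, D, E, K, L, M, N, P}. Minimal: {E, L}⁺ = {E, L}; {D, L}⁺ = {D, L}; {D, E}⁺ = {D, E} — none reach the full schema.
{E, K, L}⁺: EK→CDM adds C, D, M; CDL→MN adds N; N→DP adds P → {C, D, E, K, L, M, N, P}. Minimal: {K, L}⁺ = {K, L}; {E, L}⁺ = {E, L}; {E, K}⁺ = {C, D, E, K, M} — none reach the full schema.
{E, L, N}⁺: N→DP adds D, P; DEL→CMN adds C, M; ENP→DK adds K → {C, D, E, K, L, M, N, P}. Minimal: {L, N}⁺ = {D, L, N, P}; {E, N}⁺ = {C, D, E, K, M, N, P}; {E, L}⁺ = {E, L} — none reach the full schema.

{D, E, L}, {E, K, L}, {E, L, N}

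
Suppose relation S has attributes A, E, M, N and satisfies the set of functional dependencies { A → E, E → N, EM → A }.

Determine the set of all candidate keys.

{A, M}; {E, M}

Attribute M never appears on the right-hand side of any dependency, so M must belong to every candidate key.
{M}⁺ = {M}, which is not all of the schema, so we must add further attributes.
{A, M}⁺: A→E adds E; E→N adds N → {A, E, M, N}. Minimal: {M}⁺ = {M}; {A}⁺ = {A, E, N} — none reach the full schema.
{E, M}⁺: E→N adds N; EM→A adds A → {A, E, M, N}. Minimal: {M}⁺ = {M}; {E}⁺ = {E, N} — none reach the full schema.
Any other superkey contains one of these as a subset, so there are no further candidate keys.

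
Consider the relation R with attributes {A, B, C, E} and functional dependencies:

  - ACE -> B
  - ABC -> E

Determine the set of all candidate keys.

Attributes A, C never appear on any right-hand side, so every candidate key must contain {A, C}.
{A, C}⁺ = {A, C}, which is not all of the schema, so we must add further attributes.
{A, B, C}⁺: ABC→E adds E → {A, B, C, E}. Minimal: {B, C}⁺ = {B, C}; {A, C}⁺ = {A, C}; {A, B}⁺ = {A, B} — none reach the full schema.
{A, C, E}⁺: ACE→B adds B → {A, B, C, E}. Minimal: {C, E}⁺ = {C, E}; {A, E}⁺ = {A, E}; {A, C}⁺ = {A, C} — none reach the full schema.
Any other superkey contains one of these as a subset, so there are no further candidate keys.

{A, B, C}; {A, C, E}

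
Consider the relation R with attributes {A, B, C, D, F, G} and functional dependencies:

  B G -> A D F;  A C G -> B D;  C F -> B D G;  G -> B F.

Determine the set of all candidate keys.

Attribute C never appears on the right-hand side of any dependency, so C must belong to every candidate key.
{C}⁺ = {C}, which is not all of the schema, so we must add further attributes.
{C, F}⁺: CF→BDG adds B, D, G; BG→ADF adds A → {A, B, C, D, F, G}. Minimal: {F}⁺ = {F}; {C}⁺ = {C} — none reach the full schema.
{C, G}⁺: G→BF adds B, F; BG→ADF adds A, D → {A, B, C, D, F, G}. Minimal: {G}⁺ = {A, B, D, F, G}; {C}⁺ = {C} — none reach the full schema.

CF, CG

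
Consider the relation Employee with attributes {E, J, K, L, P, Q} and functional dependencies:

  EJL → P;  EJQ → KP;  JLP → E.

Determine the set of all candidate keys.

{E, J, L, Q}⁺: EJL→P adds P; EJQ→KP adds K → {E, J, K, L, P, Q}.
{J, L, P, Q}⁺: JLP→E adds E; EJQ→KP adds K → {E, J, K, L, P, Q}.
Any other superkey contains one of these as a subset, so there are no further candidate keys.

(E, J, L, Q), (J, L, P, Q)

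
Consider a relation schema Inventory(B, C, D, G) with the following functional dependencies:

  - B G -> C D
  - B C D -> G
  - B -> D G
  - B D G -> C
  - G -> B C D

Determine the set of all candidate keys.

{B}; {G}

{B}⁺: B→DG adds D, G; BDG→C adds C → {B, C, D, G}.
{G}⁺: G→BCD adds B, C, D → {B, C, D, G}.
Any other superkey contains one of these as a subset, so there are no further candidate keys.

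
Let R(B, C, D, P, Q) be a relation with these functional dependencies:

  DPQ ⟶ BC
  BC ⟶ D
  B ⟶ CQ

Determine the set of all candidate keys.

Attribute P never appears on the right-hand side of any dependency, so P must belong to every candidate key.
{P}⁺ = {P}, which is not all of the schema, so we must add further attributes.
{B, P}⁺: B→CQ adds C, Q; BC→D adds D → {B, C, D, P, Q}. Minimal: {P}⁺ = {P}; {B}⁺ = {B, C, D, Q} — none reach the full schema.
{D, P, Q}⁺: DPQ→BC adds B, C → {B, C, D, P, Q}. Minimal: {P, Q}⁺ = {P, Q}; {D, Q}⁺ = {D, Q}; {D, P}⁺ = {D, P} — none reach the full schema.

(B, P), (D, P, Q)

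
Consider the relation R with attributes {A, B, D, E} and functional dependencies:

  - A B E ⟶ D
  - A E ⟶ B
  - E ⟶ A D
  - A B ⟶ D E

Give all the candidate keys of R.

{E}; {A, B}

{E}⁺: E→AD adds A, D; AE→B adds B → {A, B, D, E}.
{A, B}⁺: AB→DE adds D, E → {A, B, D, E}. Minimal: {B}⁺ = {B}; {A}⁺ = {A} — none reach the full schema.
Any other superkey contains one of these as a subset, so there are no further candidate keys.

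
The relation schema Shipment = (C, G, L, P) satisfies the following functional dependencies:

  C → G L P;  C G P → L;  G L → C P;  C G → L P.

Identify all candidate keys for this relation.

{C}, {G, L}

{C}⁺: C→GLP adds G, L, P → {C, G, L, P}.
{G, L}⁺: GL→CP adds C, P → {C, G, L, P}. Minimal: {L}⁺ = {L}; {G}⁺ = {G} — none reach the full schema.
Any other superkey contains one of these as a subset, so there are no further candidate keys.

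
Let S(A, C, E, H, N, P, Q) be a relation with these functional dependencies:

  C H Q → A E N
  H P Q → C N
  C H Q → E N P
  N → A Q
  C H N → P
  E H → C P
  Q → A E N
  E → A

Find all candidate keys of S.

Attribute H never appears on the right-hand side of any dependency, so H must belong to every candidate key.
{H}⁺ = {H}, which is not all of the schema, so we must add further attributes.
{H, N}⁺: N→AQ adds A, Q; Q→AEN adds E; EH→CP adds C, P → {A, C, E, H, N, P, Q}. Minimal: {N}⁺ = {A, E, N, Q}; {H}⁺ = {H} — none reach the full schema.
{H, Q}⁺: Q→AEN adds A, E, N; EH→CP adds C, P → {A, C, E, H, N, P, Q}. Minimal: {Q}⁺ = {A, E, N, Q}; {H}⁺ = {H} — none reach the full schema.

{H, N}; {H, Q}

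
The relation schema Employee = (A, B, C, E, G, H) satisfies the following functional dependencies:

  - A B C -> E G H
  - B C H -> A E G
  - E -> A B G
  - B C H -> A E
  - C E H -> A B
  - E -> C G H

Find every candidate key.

{E}⁺: E→ABG adds A, B, G; E→CGH adds C, H → {A, B, C, E, G, H}.
{A, B, C}⁺: ABC→EGH adds E, G, H → {A, B, C, E, G, H}. Minimal: {B, C}⁺ = {B, C}; {A, C}⁺ = {A, C}; {A, B}⁺ = {A, B} — none reach the full schema.
{B, C, H}⁺: BCH→AEG adds A, E, G → {A, B, C, E, G, H}. Minimal: {C, H}⁺ = {C, H}; {B, H}⁺ = {B, H}; {B, C}⁺ = {B, C} — none reach the full schema.
Any other superkey contains one of these as a subset, so there are no further candidate keys.

{E}, {A, B, C}, {B, C, H}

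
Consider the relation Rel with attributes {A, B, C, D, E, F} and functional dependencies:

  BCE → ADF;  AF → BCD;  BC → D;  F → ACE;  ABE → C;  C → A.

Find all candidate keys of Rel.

{F}⁺: F→ACE adds A, C, E; AF→BCD adds B, D → {A, B, C, D, E, F}.
{A, B, E}⁺: ABE→C adds C; BCE→ADF adds D, F → {A, B, C, D, E, F}. Minimal: {B, E}⁺ = {B, E}; {A, E}⁺ = {A, E}; {A, B}⁺ = {A, B} — none reach the full schema.
{B, C, E}⁺: BCE→ADF adds A, D, F → {A, B, C, D, E, F}. Minimal: {C, E}⁺ = {A, C, E}; {B, E}⁺ = {B, E}; {B, C}⁺ = {A, B, C, D} — none reach the full schema.

{F}; {A, B, E}; {B, C, E}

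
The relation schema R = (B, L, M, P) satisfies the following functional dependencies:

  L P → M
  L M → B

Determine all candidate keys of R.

Attributes L, P never appear on any right-hand side, so every candidate key must contain {L, P}.
{L, P}⁺ = {B, L, M, P}, which is all of the schema, so {L, P} is the only candidate key.

{L, P}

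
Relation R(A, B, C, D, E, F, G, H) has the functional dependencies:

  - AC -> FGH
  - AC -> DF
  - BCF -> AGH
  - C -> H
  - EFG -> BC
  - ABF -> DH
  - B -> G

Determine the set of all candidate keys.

Attribute E never appears on the right-hand side of any dependency, so E must belong to every candidate key.
{E}⁺ = {E}, which is not all of the schema, so we must add further attributes.
{A, C, E}⁺: AC→FGH adds F, G, H; AC→DF adds D; EFG→BC adds B → {A, B, C, D, E, F, G, H}.
{B, E, F}⁺: B→G adds G; EFG→BC adds C; BCF→AGH adds A, H; ABF→DH adds D → {A, B, C, D, E, F, G, H}.
{E, F, G}⁺: EFG→BC adds B, C; BCF→AGH adds A, H; ABF→DH adds D → {A, B, C, D, E, F, G, H}.

{A, C, E}, {B, E, F}, {E, F, G}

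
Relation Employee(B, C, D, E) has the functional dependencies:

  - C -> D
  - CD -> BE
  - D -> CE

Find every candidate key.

{C}, {D}

{C}⁺: C→D adds D; CD→BE adds B, E → {B, C, D, E}.
{D}⁺: D→CE adds C, E; CD→BE adds B → {B, C, D, E}.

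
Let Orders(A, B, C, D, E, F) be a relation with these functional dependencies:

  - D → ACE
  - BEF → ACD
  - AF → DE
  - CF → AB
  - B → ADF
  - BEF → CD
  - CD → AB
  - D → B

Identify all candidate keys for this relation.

(B); (D); (A, F); (C, F)

{B}⁺: B→ADF adds A, D, F; D→ACE adds C, E → {A, B, C, D, E, F}.
{D}⁺: D→ACE adds A, C, E; CD→AB adds B; B→ADF adds F → {A, B, C, D, E, F}.
{A, F}⁺: AF→DE adds D, E; D→B adds B; D→ACE adds C → {A, B, C, D, E, F}. Minimal: {F}⁺ = {F}; {A}⁺ = {A} — none reach the full schema.
{C, F}⁺: CF→AB adds A, B; B→ADF adds D; D→ACE adds E → {A, B, C, D, E, F}. Minimal: {F}⁺ = {F}; {C}⁺ = {C} — none reach the full schema.
Any other superkey contains one of these as a subset, so there are no further candidate keys.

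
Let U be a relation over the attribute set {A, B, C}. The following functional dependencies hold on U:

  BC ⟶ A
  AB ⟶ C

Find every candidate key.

Attribute B never appears on the right-hand side of any dependency, so B must belong to every candidate key.
{B}⁺ = {B}, which is not all of the schema, so we must add further attributes.
{A, B}⁺: AB→C adds C → {A, B, C}. Minimal: {B}⁺ = {B}; {A}⁺ = {A} — none reach the full schema.
{B, C}⁺: BC→A adds A → {A, B, C}. Minimal: {C}⁺ = {C}; {B}⁺ = {B} — none reach the full schema.
Any other superkey contains one of these as a subset, so there are no further candidate keys.

{A, B}, {B, C}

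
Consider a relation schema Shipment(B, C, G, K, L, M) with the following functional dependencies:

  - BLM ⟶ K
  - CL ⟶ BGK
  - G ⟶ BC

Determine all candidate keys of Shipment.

(C, L, M); (G, L, M)

Attributes L, M never appear on any right-hand side, so every candidate key must contain {L, M}.
{L, M}⁺ = {L, M}, which is not all of the schema, so we must add further attributes.
{C, L, M}⁺: CL→BGK adds B, G, K → {B, C, G, K, L, M}. Minimal: {L, M}⁺ = {L, M}; {C, M}⁺ = {C, M}; {C, L}⁺ = {B, C, G, K, L} — none reach the full schema.
{G, L, M}⁺: G→BC adds B, C; BLM→K adds K → {B, C, G, K, L, M}. Minimal: {L, M}⁺ = {L, M}; {G, M}⁺ = {B, C, G, M}; {G, L}⁺ = {B, C, G, K, L} — none reach the full schema.
Any other superkey contains one of these as a subset, so there are no further candidate keys.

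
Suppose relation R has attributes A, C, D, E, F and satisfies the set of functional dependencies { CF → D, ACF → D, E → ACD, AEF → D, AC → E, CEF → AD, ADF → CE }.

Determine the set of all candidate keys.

Attribute F never appears on the right-hand side of any dependency, so F must belong to every candidate key.
{F}⁺ = {F}, which is not all of the schema, so we must add further attributes.
{E, F}⁺: E→ACD adds A, C, D → {A, C, D, E, F}.
{A, C, F}⁺: CF→D adds D; AC→E adds E → {A, C, D, E, F}.
{A, D, F}⁺: ADF→CE adds C, E → {A, C, D, E, F}.

{E, F}; {A, C, F}; {A, D, F}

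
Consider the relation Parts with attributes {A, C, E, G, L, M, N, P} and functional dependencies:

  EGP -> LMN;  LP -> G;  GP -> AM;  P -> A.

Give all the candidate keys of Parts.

Attributes C, E, P never appear on any right-hand side, so every candidate key must contain {C, E, P}.
{C, E, P}⁺ = {A, C, E, P}, which is not all of the schema, so we must add further attributes.
{C, E, G, P}⁺: EGP→LMN adds L, M, N; GP→AM adds A → {A, C, E, G, L, M, N, P}.
{C, E, L, P}⁺: LP→G adds G; GP→AM adds A, M; EGP→LMN adds N → {A, C, E, G, L, M, N, P}.

(C, E, G, P); (C, E, L, P)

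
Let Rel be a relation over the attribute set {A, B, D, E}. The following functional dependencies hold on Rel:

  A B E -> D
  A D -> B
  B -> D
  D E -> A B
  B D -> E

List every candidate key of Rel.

{B}⁺: B→D adds D; BD→E adds E; DE→AB adds A → {A, B, D, E}.
{A, D}⁺: AD→B adds B; BD→E adds E → {A, B, D, E}. Minimal: {D}⁺ = {D}; {A}⁺ = {A} — none reach the full schema.
{D, E}⁺: DE→AB adds A, B → {A, B, D, E}. Minimal: {E}⁺ = {E}; {D}⁺ = {D} — none reach the full schema.

(B), (A, D), (D, E)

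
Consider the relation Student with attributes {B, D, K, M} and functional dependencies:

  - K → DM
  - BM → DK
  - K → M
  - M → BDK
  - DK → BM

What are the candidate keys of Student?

{K}⁺: K→DM adds D, M; M→BDK adds B → {B, D, K, M}.
{M}⁺: M→BDK adds B, D, K → {B, D, K, M}.

K, M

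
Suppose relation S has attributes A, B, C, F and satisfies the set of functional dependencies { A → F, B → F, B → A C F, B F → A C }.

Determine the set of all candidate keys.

B

Attribute B never appears on the right-hand side of any dependency, so B must belong to every candidate key.
{B}⁺ = {A, B, C, F}, which is all of the schema, so {B} is the only candidate key.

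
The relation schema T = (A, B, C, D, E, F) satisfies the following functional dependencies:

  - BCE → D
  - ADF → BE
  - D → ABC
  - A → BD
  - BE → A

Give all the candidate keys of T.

(A, F), (D, F), (B, E, F)

{A, F}⁺: A→BD adds B, D; ADF→BE adds E; D→ABC adds C → {A, B, C, D, E, F}. Minimal: {F}⁺ = {F}; {A}⁺ = {A, B, C, D} — none reach the full schema.
{D, F}⁺: D→ABC adds A, B, C; ADF→BE adds E → {A, B, C, D, E, F}. Minimal: {F}⁺ = {F}; {D}⁺ = {A, B, C, D} — none reach the full schema.
{B, E, F}⁺: BE→A adds A; A→BD adds D; D→ABC adds C → {A, B, C, D, E, F}. Minimal: {E, F}⁺ = {E, F}; {B, F}⁺ = {B, F}; {B, E}⁺ = {A, B, C, D, E} — none reach the full schema.
Any other superkey contains one of these as a subset, so there are no further candidate keys.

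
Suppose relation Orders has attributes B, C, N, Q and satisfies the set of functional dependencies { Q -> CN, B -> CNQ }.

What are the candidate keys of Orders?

{B}

Attribute B never appears on the right-hand side of any dependency, so B must belong to every candidate key.
{B}⁺ = {B, C, N, Q}, which is all of the schema, so {B} is the only candidate key.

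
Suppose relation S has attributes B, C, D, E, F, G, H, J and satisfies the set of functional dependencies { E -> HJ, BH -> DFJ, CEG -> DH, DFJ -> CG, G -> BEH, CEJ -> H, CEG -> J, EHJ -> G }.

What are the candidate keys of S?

{E}; {G}; {B, H}; {D, F, J}

{E}⁺: E→HJ adds H, J; EHJ→G adds G; G→BEH adds B; BH→DFJ adds D, F; DFJ→CG adds C → {B, C, D, E, F, G, H, J}.
{G}⁺: G→BEH adds B, E, H; E→HJ adds J; BH→DFJ adds D, F; DFJ→CG adds C → {B, C, D, E, F, G, H, J}.
{B, H}⁺: BH→DFJ adds D, F, J; DFJ→CG adds C, G; G→BEH adds E → {B, C, D, E, F, G, H, J}.
{D, F, J}⁺: DFJ→CG adds C, G; G→BEH adds B, E, H → {B, C, D, E, F, G, H, J}.
Any other superkey contains one of these as a subset, so there are no further candidate keys.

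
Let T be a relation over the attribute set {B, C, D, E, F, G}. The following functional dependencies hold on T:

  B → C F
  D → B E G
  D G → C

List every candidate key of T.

Attribute D never appears on the right-hand side of any dependency, so D must belong to every candidate key.
{D}⁺ = {B, C, D, E, F, G}, which is all of the schema, so {D} is the only candidate key.

{D}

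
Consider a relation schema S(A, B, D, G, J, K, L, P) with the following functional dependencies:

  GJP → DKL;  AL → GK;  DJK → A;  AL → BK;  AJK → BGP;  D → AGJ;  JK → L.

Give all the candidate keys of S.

DK, DL, DP, AJK, AJL, GJP

{D, K}⁺: D→AGJ adds A, G, J; JK→L adds L; AL→BK adds B; AJK→BGP adds P → {A, B, D, G, J, K, L, P}. Minimal: {K}⁺ = {K}; {D}⁺ = {A, D, G, J} — none reach the full schema.
{D, L}⁺: D→AGJ adds A, G, J; AL→GK adds K; AL→BK adds B; AJK→BGP adds P → {A, B, D, G, J, K, L, P}. Minimal: {L}⁺ = {L}; {D}⁺ = {A, D, G, J} — none reach the full schema.
{D, P}⁺: D→AGJ adds A, G, J; GJP→DKL adds K, L; AL→BK adds B → {A, B, D, G, J, K, L, P}. Minimal: {P}⁺ = {P}; {D}⁺ = {A, D, G, J} — none reach the full schema.
{A, J, K}⁺: AJK→BGP adds B, G, P; JK→L adds L; GJP→DKL adds D → {A, B, D, G, J, K, L, P}. Minimal: {J, K}⁺ = {J, K, L}; {A, K}⁺ = {A, K}; {A, J}⁺ = {A, J} — none reach the full schema.
{A, J, L}⁺: AL→GK adds G, K; AL→BK adds B; AJK→BGP adds P; GJP→DKL adds D → {A, B, D, G, J, K, L, P}. Minimal: {J, L}⁺ = {J, L}; {A, L}⁺ = {A, B, G, K, L}; {A, J}⁺ = {A, J} — none reach the full schema.
{G, J, P}⁺: GJP→DKL adds D, K, L; DJK→A adds A; AL→BK adds B → {A, B, D, G, J, K, L, P}. Minimal: {J, P}⁺ = {J, P}; {G, P}⁺ = {G, P}; {G, J}⁺ = {G, J} — none reach the full schema.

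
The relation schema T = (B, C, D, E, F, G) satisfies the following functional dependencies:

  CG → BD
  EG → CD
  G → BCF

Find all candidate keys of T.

{E, G}

Attributes E, G never appear on any right-hand side, so every candidate key must contain {E, G}.
{E, G}⁺ = {B, C, D, E, F, G}, which is all of the schema, so {E, G} is the only candidate key.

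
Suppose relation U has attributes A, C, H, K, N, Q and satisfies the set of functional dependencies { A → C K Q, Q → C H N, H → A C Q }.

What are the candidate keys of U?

{A}⁺: A→CKQ adds C, K, Q; Q→CHN adds H, N → {A, C, H, K, N, Q}.
{H}⁺: H→ACQ adds A, C, Q; A→CKQ adds K; Q→CHN adds N → {A, C, H, K, N, Q}.
{Q}⁺: Q→CHN adds C, H, N; H→ACQ adds A; A→CKQ adds K → {A, C, H, K, N, Q}.
Any other superkey contains one of these as a subset, so there are no further candidate keys.

(A), (H), (Q)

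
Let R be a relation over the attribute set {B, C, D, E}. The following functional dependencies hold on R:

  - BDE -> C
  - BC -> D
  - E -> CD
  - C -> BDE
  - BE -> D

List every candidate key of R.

{C}, {E}

{C}⁺: C→BDE adds B, D, E → {B, C, D, E}.
{E}⁺: E→CD adds C, D; C→BDE adds B → {B, C, D, E}.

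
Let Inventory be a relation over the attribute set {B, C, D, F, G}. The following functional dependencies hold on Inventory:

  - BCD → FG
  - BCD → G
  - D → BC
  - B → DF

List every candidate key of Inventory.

{B}⁺: B→DF adds D, F; D→BC adds C; BCD→FG adds G → {B, C, D, F, G}.
{D}⁺: D→BC adds B, C; B→DF adds F; BCD→FG adds G → {B, C, D, F, G}.

B, D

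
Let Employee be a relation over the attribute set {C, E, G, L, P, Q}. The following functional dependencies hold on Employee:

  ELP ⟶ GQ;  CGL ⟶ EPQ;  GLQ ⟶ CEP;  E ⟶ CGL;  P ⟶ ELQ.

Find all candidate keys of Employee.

(E); (P); (C, G, L); (G, L, Q)

{E}⁺: E→CGL adds C, G, L; CGL→EPQ adds P, Q → {C, E, G, L, P, Q}.
{P}⁺: P→ELQ adds E, L, Q; ELP→GQ adds G; GLQ→CEP adds C → {C, E, G, L, P, Q}.
{C, G, L}⁺: CGL→EPQ adds E, P, Q → {C, E, G, L, P, Q}. Minimal: {G, L}⁺ = {G, L}; {C, L}⁺ = {C, L}; {C, G}⁺ = {C, G} — none reach the full schema.
{G, L, Q}⁺: GLQ→CEP adds C, E, P → {C, E, G, L, P, Q}. Minimal: {L, Q}⁺ = {L, Q}; {G, Q}⁺ = {G, Q}; {G, L}⁺ = {G, L} — none reach the full schema.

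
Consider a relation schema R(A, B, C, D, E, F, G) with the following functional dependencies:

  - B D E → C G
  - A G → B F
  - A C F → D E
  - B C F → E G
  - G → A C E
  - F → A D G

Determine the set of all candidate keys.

{F}⁺: F→ADG adds A, D, G; AG→BF adds B; G→ACE adds C, E → {A, B, C, D, E, F, G}.
{G}⁺: G→ACE adds A, C, E; AG→BF adds B, F; ACF→DE adds D → {A, B, C, D, E, F, G}.
{B, D, E}⁺: BDE→CG adds C, G; G→ACE adds A; AG→BF adds F → {A, B, C, D, E, F, G}. Minimal: {D, E}⁺ = {D, E}; {B, E}⁺ = {B, E}; {B, D}⁺ = {B, D} — none reach the full schema.
Any other superkey contains one of these as a subset, so there are no further candidate keys.

(F); (G); (B, D, E)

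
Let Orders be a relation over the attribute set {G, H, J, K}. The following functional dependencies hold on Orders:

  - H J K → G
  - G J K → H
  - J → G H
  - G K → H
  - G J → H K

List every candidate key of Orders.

Attribute J never appears on the right-hand side of any dependency, so J must belong to every candidate key.
{J}⁺ = {G, H, J, K}, which is all of the schema, so {J} is the only candidate key.

{J}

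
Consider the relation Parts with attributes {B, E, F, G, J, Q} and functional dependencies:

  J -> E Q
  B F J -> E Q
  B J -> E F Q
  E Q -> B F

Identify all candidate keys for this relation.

Attributes G, J never appear on any right-hand side, so every candidate key must contain {G, J}.
{G, J}⁺ = {B, E, F, G, J, Q}, which is all of the schema, so {G, J} is the only candidate key.

GJ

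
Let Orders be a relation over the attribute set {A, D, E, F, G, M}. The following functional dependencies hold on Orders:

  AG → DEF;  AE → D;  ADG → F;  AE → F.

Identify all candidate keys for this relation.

{A, G, M}⁺: AG→DEF adds D, E, F → {A, D, E, F, G, M}. Minimal: {G, M}⁺ = {G, M}; {A, M}⁺ = {A, M}; {A, G}⁺ = {A, D, E, F, G} — none reach the full schema.

AGM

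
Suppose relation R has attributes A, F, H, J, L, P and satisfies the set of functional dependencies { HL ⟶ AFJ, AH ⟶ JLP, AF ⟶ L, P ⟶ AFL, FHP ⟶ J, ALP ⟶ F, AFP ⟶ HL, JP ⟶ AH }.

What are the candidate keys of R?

{P}⁺: P→AFL adds A, F, L; AFP→HL adds H; HL→AFJ adds J → {A, F, H, J, L, P}.
{A, H}⁺: AH→JLP adds J, L, P; P→AFL adds F → {A, F, H, J, L, P}. Minimal: {H}⁺ = {H}; {A}⁺ = {A} — none reach the full schema.
{H, L}⁺: HL→AFJ adds A, F, J; AH→JLP adds P → {A, F, H, J, L, P}. Minimal: {L}⁺ = {L}; {H}⁺ = {H} — none reach the full schema.

(P), (A, H), (H, L)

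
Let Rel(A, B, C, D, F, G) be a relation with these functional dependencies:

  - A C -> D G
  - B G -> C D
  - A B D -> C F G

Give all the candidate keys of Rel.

Attributes A, B never appear on any right-hand side, so every candidate key must contain {A, B}.
{A, B}⁺ = {A, B}, which is not all of the schema, so we must add further attributes.
{A, B, C}⁺: AC→DG adds D, G; ABD→CFG adds F → {A, B, C, D, F, G}. Minimal: {B, C}⁺ = {B, C}; {A, C}⁺ = {A, C, D, G}; {A, B}⁺ = {A, B} — none reach the full schema.
{A, B, D}⁺: ABD→CFG adds C, F, G → {A, B, C, D, F, G}. Minimal: {B, D}⁺ = {B, D}; {A, D}⁺ = {A, D}; {A, B}⁺ = {A, B} — none reach the full schema.
{A, B, G}⁺: BG→CD adds C, D; ABD→CFG adds F → {A, B, C, D, F, G}. Minimal: {B, G}⁺ = {B, C, D, G}; {A, G}⁺ = {A, G}; {A, B}⁺ = {A, B} — none reach the full schema.

{A, B, C}, {A, B, D}, {A, B, G}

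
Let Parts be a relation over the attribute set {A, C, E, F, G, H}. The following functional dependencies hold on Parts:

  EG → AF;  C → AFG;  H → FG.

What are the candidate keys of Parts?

Attributes C, E, H never appear on any right-hand side, so every candidate key must contain {C, E, H}.
{C, E, H}⁺ = {A, C, E, F, G, H}, which is all of the schema, so {C, E, H} is the only candidate key.

CEH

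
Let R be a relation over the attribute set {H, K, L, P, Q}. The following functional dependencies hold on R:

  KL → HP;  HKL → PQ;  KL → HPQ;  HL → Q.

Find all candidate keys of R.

KL

Attributes K, L never appear on any right-hand side, so every candidate key must contain {K, L}.
{K, L}⁺ = {H, K, L, P, Q}, which is all of the schema, so {K, L} is the only candidate key.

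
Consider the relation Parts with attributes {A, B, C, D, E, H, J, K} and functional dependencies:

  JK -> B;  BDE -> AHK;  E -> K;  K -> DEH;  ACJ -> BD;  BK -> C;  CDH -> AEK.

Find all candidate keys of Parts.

{E, J}; {J, K}; {A, C, H, J}; {C, D, H, J}

Attribute J never appears on the right-hand side of any dependency, so J must belong to every candidate key.
{J}⁺ = {J}, which is not all of the schema, so we must add further attributes.
{E, J}⁺: E→K adds K; K→DEH adds D, H; JK→B adds B; BDE→AHK adds A; BK→C adds C → {A, B, C, D, E, H, J, K}. Minimal: {J}⁺ = {J}; {E}⁺ = {D, E, H, K} — none reach the full schema.
{J, K}⁺: JK→B adds B; K→DEH adds D, E, H; BK→C adds C; CDH→AEK adds A → {A, B, C, D, E, H, J, K}. Minimal: {K}⁺ = {D, E, H, K}; {J}⁺ = {J} — none reach the full schema.
{A, C, H, J}⁺: ACJ→BD adds B, D; CDH→AEK adds E, K → {A, B, C, D, E, H, J, K}. Minimal: {C, H, J}⁺ = {C, H, J}; {A, H, J}⁺ = {A, H, J}; {A, C, J}⁺ = {A, B, C, D, J}; … — none reach the full schema.
{C, D, H, J}⁺: CDH→AEK adds A, E, K; JK→B adds B → {A, B, C, D, E, H, J, K}. Minimal: {D, H, J}⁺ = {D, H, J}; {C, H, J}⁺ = {C, H, J}; {C, D, J}⁺ = {C, D, J}; … — none reach the full schema.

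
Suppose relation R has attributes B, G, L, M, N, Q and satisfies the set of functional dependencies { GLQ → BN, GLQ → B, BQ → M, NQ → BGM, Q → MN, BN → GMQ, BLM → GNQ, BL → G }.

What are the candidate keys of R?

{L, Q}⁺: Q→MN adds M, N; NQ→BGM adds B, G → {B, G, L, M, N, Q}.
{B, L, M}⁺: BLM→GNQ adds G, N, Q → {B, G, L, M, N, Q}.
{B, L, N}⁺: BN→GMQ adds G, M, Q → {B, G, L, M, N, Q}.

LQ, BLM, BLN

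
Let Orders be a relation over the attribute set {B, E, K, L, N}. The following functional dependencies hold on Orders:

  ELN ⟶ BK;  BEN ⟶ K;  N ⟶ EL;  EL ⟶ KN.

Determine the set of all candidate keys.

{N}, {E, L}

{N}⁺: N→EL adds E, L; EL→KN adds K; ELN→BK adds B → {B, E, K, L, N}.
{E, L}⁺: EL→KN adds K, N; ELN→BK adds B → {B, E, K, L, N}.
Any other superkey contains one of these as a subset, so there are no further candidate keys.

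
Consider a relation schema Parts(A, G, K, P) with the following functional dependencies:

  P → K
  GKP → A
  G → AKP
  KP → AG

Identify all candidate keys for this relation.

G; P

{G}⁺: G→AKP adds A, K, P → {A, G, K, P}.
{P}⁺: P→K adds K; KP→AG adds A, G → {A, G, K, P}.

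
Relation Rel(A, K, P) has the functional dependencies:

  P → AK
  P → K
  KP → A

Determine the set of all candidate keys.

{P}

Attribute P never appears on the right-hand side of any dependency, so P must belong to every candidate key.
{P}⁺ = {A, K, P}, which is all of the schema, so {P} is the only candidate key.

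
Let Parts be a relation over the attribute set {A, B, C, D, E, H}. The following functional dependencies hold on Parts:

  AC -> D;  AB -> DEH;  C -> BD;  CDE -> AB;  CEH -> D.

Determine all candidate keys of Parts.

{A, C}; {C, E}

Attribute C never appears on the right-hand side of any dependency, so C must belong to every candidate key.
{C}⁺ = {B, C, D}, which is not all of the schema, so we must add further attributes.
{A, C}⁺: AC→D adds D; C→BD adds B; AB→DEH adds E, H → {A, B, C, D, E, H}. Minimal: {C}⁺ = {B, C, D}; {A}⁺ = {A} — none reach the full schema.
{C, E}⁺: C→BD adds B, D; CDE→AB adds A; AB→DEH adds H → {A, B, C, D, E, H}. Minimal: {E}⁺ = {E}; {C}⁺ = {B, C, D} — none reach the full schema.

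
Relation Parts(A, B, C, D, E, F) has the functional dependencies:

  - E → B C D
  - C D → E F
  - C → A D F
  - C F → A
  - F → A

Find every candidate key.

{C}⁺: C→ADF adds A, D, F; CD→EF adds E; E→BCD adds B → {A, B, C, D, E, F}.
{E}⁺: E→BCD adds B, C, D; CD→EF adds F; C→ADF adds A → {A, B, C, D, E, F}.

{C}, {E}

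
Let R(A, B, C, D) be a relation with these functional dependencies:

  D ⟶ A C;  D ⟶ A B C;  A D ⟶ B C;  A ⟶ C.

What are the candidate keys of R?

Attribute D never appears on the right-hand side of any dependency, so D must belong to every candidate key.
{D}⁺ = {A, B, C, D}, which is all of the schema, so {D} is the only candidate key.

{D}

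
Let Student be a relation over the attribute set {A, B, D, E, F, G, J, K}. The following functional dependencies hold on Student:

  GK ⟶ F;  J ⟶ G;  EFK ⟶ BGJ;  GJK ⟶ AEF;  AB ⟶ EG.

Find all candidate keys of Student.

(D, J, K), (A, B, D, K), (D, E, F, K), (D, E, G, K)

Attributes D, K never appear on any right-hand side, so every candidate key must contain {D, K}.
{D, K}⁺ = {D, K}, which is not all of the schema, so we must add further attributes.
{D, J, K}⁺: J→G adds G; GJK→AEF adds A, E, F; EFK→BGJ adds B → {A, B, D, E, F, G, J, K}.
{A, B, D, K}⁺: AB→EG adds E, G; GK→F adds F; EFK→BGJ adds J → {A, B, D, E, F, G, J, K}.
{D, E, F, K}⁺: EFK→BGJ adds B, G, J; GJK→AEF adds A → {A, B, D, E, F, G, J, K}.
{D, E, G, K}⁺: GK→F adds F; EFK→BGJ adds B, J; GJK→AEF adds A → {A, B, D, E, F, G, J, K}.
Any other superkey contains one of these as a subset, so there are no further candidate keys.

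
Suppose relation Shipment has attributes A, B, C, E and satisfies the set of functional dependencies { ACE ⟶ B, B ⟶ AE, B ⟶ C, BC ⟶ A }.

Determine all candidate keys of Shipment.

B, ACE

{B}⁺: B→AE adds A, E; B→C adds C → {A, B, C, E}.
{A, C, E}⁺: ACE→B adds B → {A, B, C, E}. Minimal: {C, E}⁺ = {C, E}; {A, E}⁺ = {A, E}; {A, C}⁺ = {A, C} — none reach the full schema.
Any other superkey contains one of these as a subset, so there are no further candidate keys.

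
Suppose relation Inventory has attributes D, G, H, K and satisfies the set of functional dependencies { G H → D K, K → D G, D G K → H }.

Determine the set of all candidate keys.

K; GH

{K}⁺: K→DG adds D, G; DGK→H adds H → {D, G, H, K}.
{G, H}⁺: GH→DK adds D, K → {D, G, H, K}. Minimal: {H}⁺ = {H}; {G}⁺ = {G} — none reach the full schema.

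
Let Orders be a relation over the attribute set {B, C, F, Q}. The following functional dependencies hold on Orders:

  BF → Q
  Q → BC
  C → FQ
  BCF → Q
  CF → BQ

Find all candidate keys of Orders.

{C}; {Q}; {B, F}

{C}⁺: C→FQ adds F, Q; CF→BQ adds B → {B, C, F, Q}.
{Q}⁺: Q→BC adds B, C; C→FQ adds F → {B, C, F, Q}.
{B, F}⁺: BF→Q adds Q; Q→BC adds C → {B, C, F, Q}. Minimal: {F}⁺ = {F}; {B}⁺ = {B} — none reach the full schema.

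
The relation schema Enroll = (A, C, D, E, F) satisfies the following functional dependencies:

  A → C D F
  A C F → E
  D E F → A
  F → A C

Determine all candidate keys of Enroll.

{A}⁺: A→CDF adds C, D, F; ACF→E adds E → {A, C, D, E, F}.
{F}⁺: F→AC adds A, C; A→CDF adds D; ACF→E adds E → {A, C, D, E, F}.
Any other superkey contains one of these as a subset, so there are no further candidate keys.

A, F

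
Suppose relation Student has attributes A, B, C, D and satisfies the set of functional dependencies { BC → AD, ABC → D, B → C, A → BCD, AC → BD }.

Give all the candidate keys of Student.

{A}⁺: A→BCD adds B, C, D → {A, B, C, D}.
{B}⁺: B→C adds C; BC→AD adds A, D → {A, B, C, D}.

{A}; {B}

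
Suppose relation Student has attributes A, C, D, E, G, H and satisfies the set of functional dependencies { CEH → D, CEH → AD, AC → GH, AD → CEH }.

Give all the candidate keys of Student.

{A, D}⁺: AD→CEH adds C, E, H; AC→GH adds G → {A, C, D, E, G, H}.
{A, C, E}⁺: AC→GH adds G, H; CEH→D adds D → {A, C, D, E, G, H}.
{C, E, H}⁺: CEH→D adds D; CEH→AD adds A; AC→GH adds G → {A, C, D, E, G, H}.
Any other superkey contains one of these as a subset, so there are no further candidate keys.

(A, D), (A, C, E), (C, E, H)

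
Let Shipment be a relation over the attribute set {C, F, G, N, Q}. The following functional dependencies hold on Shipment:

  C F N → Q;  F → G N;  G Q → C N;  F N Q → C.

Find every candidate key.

{C, F}⁺: F→GN adds G, N; CFN→Q adds Q → {C, F, G, N, Q}.
{F, Q}⁺: F→GN adds G, N; GQ→CN adds C → {C, F, G, N, Q}.
Any other superkey contains one of these as a subset, so there are no further candidate keys.

{C, F}; {F, Q}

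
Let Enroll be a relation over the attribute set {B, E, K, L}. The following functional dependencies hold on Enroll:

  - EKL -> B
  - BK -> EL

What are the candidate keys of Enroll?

BK, EKL

Attribute K never appears on the right-hand side of any dependency, so K must belong to every candidate key.
{K}⁺ = {K}, which is not all of the schema, so we must add further attributes.
{B, K}⁺: BK→EL adds E, L → {B, E, K, L}. Minimal: {K}⁺ = {K}; {B}⁺ = {B} — none reach the full schema.
{E, K, L}⁺: EKL→B adds B → {B, E, K, L}. Minimal: {K, L}⁺ = {K, L}; {E, L}⁺ = {E, L}; {E, K}⁺ = {E, K} — none reach the full schema.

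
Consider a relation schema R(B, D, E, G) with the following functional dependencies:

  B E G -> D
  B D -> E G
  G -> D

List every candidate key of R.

Attribute B never appears on the right-hand side of any dependency, so B must belong to every candidate key.
{B}⁺ = {B}, which is not all of the schema, so we must add further attributes.
{B, D}⁺: BD→EG adds E, G → {B, D, E, G}.
{B, G}⁺: G→D adds D; BD→EG adds E → {B, D, E, G}.
Any other superkey contains one of these as a subset, so there are no further candidate keys.

BD, BG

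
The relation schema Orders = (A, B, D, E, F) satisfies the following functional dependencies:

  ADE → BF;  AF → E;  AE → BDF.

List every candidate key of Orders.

{A, E}, {A, F}

Attribute A never appears on the right-hand side of any dependency, so A must belong to every candidate key.
{A}⁺ = {A}, which is not all of the schema, so we must add further attributes.
{A, E}⁺: AE→BDF adds B, D, F → {A, B, D, E, F}.
{A, F}⁺: AF→E adds E; AE→BDF adds B, D → {A, B, D, E, F}.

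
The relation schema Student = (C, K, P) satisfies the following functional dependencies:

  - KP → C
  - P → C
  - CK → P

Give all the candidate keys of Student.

{C, K}; {K, P}

Attribute K never appears on the right-hand side of any dependency, so K must belong to every candidate key.
{K}⁺ = {K}, which is not all of the schema, so we must add further attributes.
{C, K}⁺: CK→P adds P → {C, K, P}.
{K, P}⁺: KP→C adds C → {C, K, P}.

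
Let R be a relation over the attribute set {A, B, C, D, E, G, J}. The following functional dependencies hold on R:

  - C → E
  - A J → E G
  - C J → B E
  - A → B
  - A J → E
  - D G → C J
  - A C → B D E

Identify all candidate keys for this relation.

{A, C, G}, {A, C, J}, {A, D, G}, {A, D, J}

Attribute A never appears on the right-hand side of any dependency, so A must belong to every candidate key.
{A}⁺ = {A, B}, which is not all of the schema, so we must add further attributes.
{A, C, G}⁺: C→E adds E; A→B adds B; AC→BDE adds D; DG→CJ adds J → {A, B, C, D, E, G, J}. Minimal: {C, G}⁺ = {C, E, G}; {A, G}⁺ = {A, B, G}; {A, C}⁺ = {A, B, C, D, E} — none reach the full schema.
{A, C, J}⁺: C→E adds E; AJ→EG adds G; CJ→BE adds B; AC→BDE adds D → {A, B, C, D, E, G, J}. Minimal: {C, J}⁺ = {B, C, E, J}; {A, J}⁺ = {A, B, E, G, J}; {A, C}⁺ = {A, B, C, D, E} — none reach the full schema.
{A, D, G}⁺: A→B adds B; DG→CJ adds C, J; AC→BDE adds E → {A, B, C, D, E, G, J}. Minimal: {D, G}⁺ = {B, C, D, E, G, J}; {A, G}⁺ = {A, B, G}; {A, D}⁺ = {A, B, D} — none reach the full schema.
{A, D, J}⁺: AJ→EG adds E, G; A→B adds B; DG→CJ adds C → {A, B, C, D, E, G, J}. Minimal: {D, J}⁺ = {D, J}; {A, J}⁺ = {A, B, E, G, J}; {A, D}⁺ = {A, B, D} — none reach the full schema.
Any other superkey contains one of these as a subset, so there are no further candidate keys.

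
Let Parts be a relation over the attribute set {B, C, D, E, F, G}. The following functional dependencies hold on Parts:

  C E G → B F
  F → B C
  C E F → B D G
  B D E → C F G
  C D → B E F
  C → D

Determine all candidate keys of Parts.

{C}⁺: C→D adds D; CD→BEF adds B, E, F; CEF→BDG adds G → {B, C, D, E, F, G}.
{F}⁺: F→BC adds B, C; C→D adds D; CD→BEF adds E; CEF→BDG adds G → {B, C, D, E, F, G}.
{B, D, E}⁺: BDE→CFG adds C, F, G → {B, C, D, E, F, G}. Minimal: {D, E}⁺ = {D, E}; {B, E}⁺ = {B, E}; {B, D}⁺ = {B, D} — none reach the full schema.
Any other superkey contains one of these as a subset, so there are no further candidate keys.

C; F; BDE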